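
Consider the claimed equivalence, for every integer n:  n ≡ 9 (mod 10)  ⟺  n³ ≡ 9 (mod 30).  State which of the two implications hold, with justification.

(⇒) This fails: take n = 19. Then 19 ≡ 9 (mod 10), but 19³ = 6859 ≡ 19 (mod 30), not 9.

(⇐) Conversely, the residues r modulo 30 with r³ ≡ 9 (mod 30) are exactly {9}, and each is ≡ 9 (mod 10).

(⇒) fails; (⇐) holds.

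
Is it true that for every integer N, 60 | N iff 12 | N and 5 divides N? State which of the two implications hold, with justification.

[⇒] If 60 ∣ N, write N = 60q. Since 60 = 5·12, N = 12·(5q), so 12 ∣ N; and since 60 = 12·5, N = 5·(12q), so 5 ∣ N.

[⇐] Suppose 12 ∣ N and 5 ∣ N. Any common multiple of 12 and 5 is a multiple of their lcm; here gcd(12, 5) = 1, so lcm(12, 5) = 12·5 = 60, so 60 ∣ N.

The biconditional holds.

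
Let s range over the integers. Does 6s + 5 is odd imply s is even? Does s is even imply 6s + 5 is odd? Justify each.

The forward direction fails; the converse holds.

Forward direction. This fails: take s = 5. Then 6s + 5 = 35, which is odd, yet s = 5 is odd, not even.

Converse. Suppose s is even. Since 6 is even, 6s is even for every s, so 6s + 5 has the same parity as 5, which is odd. Hence 6s + 5 is odd.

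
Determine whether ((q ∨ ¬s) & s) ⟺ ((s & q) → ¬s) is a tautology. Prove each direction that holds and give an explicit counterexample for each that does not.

Forward direction. This fails. Under s = T, q = T, the left side is true but the right side is false.

Converse. This fails. Under s = F, q = F, the left side is false but the right side is true.

Neither direction holds.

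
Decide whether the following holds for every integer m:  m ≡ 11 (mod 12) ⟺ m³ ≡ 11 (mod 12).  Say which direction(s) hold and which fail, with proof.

Both directions hold; the statement is true.

Forward direction. Suppose m ≡ 11 (mod 12). Write m = 12j + 11. Then (12j + 11)³ = 1728j³ + 4752j² + 4356j + 1331 = 12(144j³ + 396j² + 363j + 110) + 11, so m³ ≡ 11 (mod 12).

Converse. Suppose m³ ≡ 11 (mod 12). The only residue r in {0, …, 11} with r³ ≡ 11 (mod 12) is r = 11, so m ≡ 11 (mod 12).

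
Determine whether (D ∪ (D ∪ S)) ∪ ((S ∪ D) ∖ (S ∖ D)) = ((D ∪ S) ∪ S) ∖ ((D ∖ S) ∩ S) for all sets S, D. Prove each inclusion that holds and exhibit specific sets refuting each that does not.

Forward inclusion. Let x ∈ (D ∪ (D ∪ S)) ∪ ((S ∪ D) ∖ (S ∖ D)). Then either x ∈ S and x ∉ D; or x ∈ D and x ∉ S; or x ∈ S ∩ D. In each case x ∈ ((D ∪ S) ∪ S) ∖ ((D ∖ S) ∩ S), so (D ∪ (D ∪ S)) ∪ ((S ∪ D) ∖ (S ∖ D)) ⊆ ((D ∪ S) ∪ S) ∖ ((D ∖ S) ∩ S).

Reverse inclusion. Let x ∈ ((D ∪ S) ∪ S) ∖ ((D ∖ S) ∩ S). Then either x ∈ S and x ∉ D; or x ∈ D and x ∉ S; or x ∈ S ∩ D. In each case x ∈ (D ∪ (D ∪ S)) ∪ ((S ∪ D) ∖ (S ∖ D)), so ((D ∪ S) ∪ S) ∖ ((D ∖ S) ∩ S) ⊆ (D ∪ (D ∪ S)) ∪ ((S ∪ D) ∖ (S ∖ D)).

Both inclusions hold.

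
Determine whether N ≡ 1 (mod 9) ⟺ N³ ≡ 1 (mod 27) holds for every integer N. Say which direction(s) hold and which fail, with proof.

Forward direction. Suppose N ≡ 1 (mod 9). Working modulo 27, N ∈ {1, 10, 19}; for each such r, r³ ≡ 1 (mod 27).

Converse. The residues r modulo 27 with r³ ≡ 1 (mod 27) are exactly {1, 10, 19}, and each is ≡ 1 (mod 9).

Both directions hold.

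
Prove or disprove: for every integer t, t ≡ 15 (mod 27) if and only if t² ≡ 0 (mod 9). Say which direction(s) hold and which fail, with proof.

The forward direction holds; the converse fails.

(⟹) Suppose t ≡ 15 (mod 27). Then t² ≡ 15² = 225 (mod 27), and since 9 ∣ 27, also t² ≡ 0 (mod 9).

(⟸) This fails: take t = 0. Then 0² = 0 ≡ 0 (mod 9), yet 0 ≡ 0 (mod 27), not 15.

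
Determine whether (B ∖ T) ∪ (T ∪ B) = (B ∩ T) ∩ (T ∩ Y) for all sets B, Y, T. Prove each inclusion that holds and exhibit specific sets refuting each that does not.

(⊆) fails; (⊇) holds.

(⊆) This inclusion fails. Take B = {1}, Y = ∅, T = ∅; then 1 ∈ (B ∖ T) ∪ (T ∪ B) but 1 ∉ (B ∩ T) ∩ (T ∩ Y).

(⊇) Let x ∈ (B ∩ T) ∩ (T ∩ Y). Then x ∈ B ∩ Y ∩ T, from which x ∈ (B ∖ T) ∪ (T ∪ B).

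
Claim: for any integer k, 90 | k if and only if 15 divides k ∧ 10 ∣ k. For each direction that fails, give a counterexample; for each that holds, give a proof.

(⟹) If 90 ∣ k, write k = 90q. Since 90 = 6·15, k = 15·(6q), so 15 ∣ k; and since 90 = 9·10, k = 10·(9q), so 10 ∣ k.

(⟸) This fails: take k = 30. Both 15 ∣ 30 and 10 ∣ 30, yet 30 is not a multiple of 90 (since 30 = 0·90 + 30), so 90 ∤ 30.

Not equivalent: only (⇒) holds.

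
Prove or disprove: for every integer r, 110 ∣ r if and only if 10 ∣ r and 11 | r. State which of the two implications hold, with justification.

Equivalent; both directions hold.

(⟸) Suppose 10 ∣ r and 11 ∣ r. Any common multiple of 10 and 11 is a multiple of their lcm; here gcd(10, 11) = 1, so lcm(10, 11) = 10·11 = 110, so 110 ∣ r.

(⟹) If 110 ∣ r, write r = 110q. Since 110 = 11·10, r = 10·(11q), so 10 ∣ r; and since 110 = 10·11, r = 11·(10q), so 11 ∣ r.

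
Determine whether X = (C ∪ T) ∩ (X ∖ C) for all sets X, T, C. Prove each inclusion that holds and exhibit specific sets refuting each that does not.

(⊇) Let x ∈ (C ∪ T) ∩ (X ∖ C). Then x ∈ X ∩ T and x ∉ C, from which x ∈ X.

(⊆) This inclusion fails. Take X = {1}, T = ∅, C = ∅; then 1 ∈ X but 1 ∉ (C ∪ T) ∩ (X ∖ C).

The sets are not equal: only the reverse inclusion holds.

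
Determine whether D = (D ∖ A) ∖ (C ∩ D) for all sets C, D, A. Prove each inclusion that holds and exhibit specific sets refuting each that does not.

The sets are not equal: only the reverse inclusion holds.

Reverse inclusion. Let x ∈ (D ∖ A) ∖ (C ∩ D). Then x ∈ D and x ∉ C, A, from which x ∈ D.

Forward inclusion. This inclusion fails. Take C = {1}, D = {1}, A = ∅; then 1 ∈ D but 1 ∉ (D ∖ A) ∖ (C ∩ D).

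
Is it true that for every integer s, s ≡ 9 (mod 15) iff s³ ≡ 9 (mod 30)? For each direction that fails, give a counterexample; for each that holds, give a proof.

Not equivalent: only (⇐) holds.

Forward direction. This fails: take s = 24. Then 24 ≡ 9 (mod 15), but 24³ = 13824 ≡ 24 (mod 30), not 9.

Converse. The residues r modulo 30 with r³ ≡ 9 (mod 30) are exactly {9}, and each is ≡ 9 (mod 15).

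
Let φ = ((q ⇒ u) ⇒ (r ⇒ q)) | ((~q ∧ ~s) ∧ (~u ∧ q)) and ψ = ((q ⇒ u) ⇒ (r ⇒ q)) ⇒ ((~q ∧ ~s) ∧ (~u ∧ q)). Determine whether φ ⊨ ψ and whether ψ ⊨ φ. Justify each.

Forward direction. This fails. Under s = F, r = F, u = F, q = F, the left side is true but the right side is false.

Converse. This fails. Under s = F, r = T, u = F, q = F, the left side is false but the right side is true.

Both directions fail.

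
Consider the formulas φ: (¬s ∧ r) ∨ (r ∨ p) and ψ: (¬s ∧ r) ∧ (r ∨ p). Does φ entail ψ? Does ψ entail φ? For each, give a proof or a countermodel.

Forward direction. This fails. Under s = F, p = T, r = F, the left side is true but the right side is false.

Converse. Assume the antecedent. If s is true, the antecedent cannot hold. If s is false, the antecedent forces (s = F, p = F, r = T) or (s = F, p = T, r = T), and (¬s ∧ r) ∨ (r ∨ p) holds there. Either way (¬s ∧ r) ∨ (r ∨ p) holds.

(⇒) fails; (⇐) holds.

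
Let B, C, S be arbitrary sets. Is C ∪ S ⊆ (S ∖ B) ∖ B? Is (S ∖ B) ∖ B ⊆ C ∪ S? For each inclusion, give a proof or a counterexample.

(⊆) fails; (⊇) holds.

(⟹) This inclusion fails. Take B = ∅, C = {1}, S = ∅; then 1 ∈ C ∪ S but 1 ∉ (S ∖ B) ∖ B.

(⟸) Let x ∈ (S ∖ B) ∖ B. Then either x ∈ S and x ∉ B, C; or x ∈ C ∩ S and x ∉ B. In each case x ∈ C ∪ S, so (S ∖ B) ∖ B ⊆ C ∪ S.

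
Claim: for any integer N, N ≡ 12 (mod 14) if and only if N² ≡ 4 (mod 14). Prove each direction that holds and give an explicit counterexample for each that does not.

(⇒) holds; (⇐) fails.

[⇒] Suppose N ≡ 12 (mod 14). Write N = 14j + 12. Then (14j + 12)² = 196j² + 336j + 144 = 14(14j² + 24j + 10) + 4, so N² ≡ 4 (mod 14).

[⇐] This fails: take N = 2. Then 2² = 4 ≡ 4 (mod 14), yet 2 ≡ 2 (mod 14), not 12.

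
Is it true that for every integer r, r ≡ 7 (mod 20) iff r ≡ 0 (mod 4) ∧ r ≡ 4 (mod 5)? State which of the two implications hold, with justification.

Neither implication holds.

(⇒) This fails: r = 7 gives 7 ≡ 7 (mod 20) but 7 ≡ 3 (mod 4), so the conjunction on the right does not hold.

(⇐) This fails: r = 4 satisfies both congruences on the right (4 ≡ 0 mod 4 and 4 ≡ 4 mod 5) yet 4 ≡ 4 (mod 20), not 7.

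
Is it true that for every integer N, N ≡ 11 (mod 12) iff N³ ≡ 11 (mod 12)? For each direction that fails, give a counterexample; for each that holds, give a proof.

Both directions hold; the statement is true.

Forward direction. Suppose N ≡ 11 (mod 12). Write N = 12j + 11. Then (12j + 11)³ = 1728j³ + 4752j² + 4356j + 1331 = 12(144j³ + 396j² + 363j + 110) + 11, so N³ ≡ 11 (mod 12).

Converse. Suppose N³ ≡ 11 (mod 12). The only residue r in {0, …, 11} with r³ ≡ 11 (mod 12) is r = 11, so N ≡ 11 (mod 12).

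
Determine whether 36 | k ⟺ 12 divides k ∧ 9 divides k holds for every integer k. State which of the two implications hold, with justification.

[⇐] Suppose 12 ∣ k and 9 ∣ k. Any common multiple of 12 and 9 is a multiple of their lcm; here lcm(12, 9) = 12·9/gcd(12, 9) = 108/3 = 36, so 36 ∣ k.

[⇒] If 36 ∣ k, write k = 36q. Since 36 = 3·12, k = 12·(3q), so 12 ∣ k; and since 36 = 4·9, k = 9·(4q), so 9 ∣ k.

Both implications hold.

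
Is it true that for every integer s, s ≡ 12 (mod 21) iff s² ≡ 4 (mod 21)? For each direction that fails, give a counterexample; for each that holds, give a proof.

(⇒) This fails: take s = 12. Then 12 ≡ 12 (mod 21), but 12² = 144 ≡ 18 (mod 21), not 4.

(⇐) This fails: take s = 2. Then 2² = 4 ≡ 4 (mod 21), yet 2 ≡ 2 (mod 21), not 12.

(⇒) fails and (⇐) fails.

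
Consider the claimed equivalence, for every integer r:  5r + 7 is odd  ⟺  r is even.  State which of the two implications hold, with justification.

Both directions hold; the statement is true.

[⇐] Suppose r is even; write r = 2j. Then 5r + 7 = 5·(2j) + 7 = 2·5j + 7, which is odd.

[⇒] Suppose 5r + 7 is odd. Since 5 is odd, 5r and r have the same parity, so 5r + 7 ≡ r + 7 (mod 2). As 7 is odd, 5r + 7 is odd exactly when r is even. Thus r is even.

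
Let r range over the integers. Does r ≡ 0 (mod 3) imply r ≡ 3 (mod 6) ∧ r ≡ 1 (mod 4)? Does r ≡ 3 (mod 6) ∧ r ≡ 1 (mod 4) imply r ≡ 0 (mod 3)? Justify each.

(⇐) If r ≡ 3 (mod 6) and r ≡ 1 (mod 4), then by the Chinese remainder theorem r ≡ 9 (mod 12). Since 9 ≡ 0 (mod 3) and 3 ∣ 12, we get r ≡ 0 (mod 3).

(⇒) This fails: r = 0 gives 0 ≡ 0 (mod 3) but 0 ≡ 0 (mod 6), so the conjunction on the right does not hold.

The forward direction fails; the converse holds.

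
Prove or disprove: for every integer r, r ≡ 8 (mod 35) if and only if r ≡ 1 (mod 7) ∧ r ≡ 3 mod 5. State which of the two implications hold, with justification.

The biconditional holds.

(⟹) Suppose r ≡ 8 (mod 35); write r = 35j + 8. Since 7 ∣ 35, reducing mod 7 gives r ≡ 8 ≡ 1 (mod 7); since 5 ∣ 35, reducing mod 5 gives r ≡ 8 ≡ 3 (mod 5).

(⟸) Conversely, if r ≡ 1 (mod 7) and r ≡ 3 (mod 5), then by the Chinese remainder theorem r ≡ 8 (mod 35). This is exactly r ≡ 8 (mod 35).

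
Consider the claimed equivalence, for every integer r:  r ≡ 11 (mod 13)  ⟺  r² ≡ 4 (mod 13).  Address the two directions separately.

The forward direction holds; the converse fails.

(→) Suppose r ≡ 11 (mod 13). Write r = 13j + 11. Then (13j + 11)² = 169j² + 286j + 121 = 13(13j² + 22j + 9) + 4, so r² ≡ 4 (mod 13).

(←) This fails: take r = 2. Then 2² = 4 ≡ 4 (mod 13), yet 2 ≡ 2 (mod 13), not 11.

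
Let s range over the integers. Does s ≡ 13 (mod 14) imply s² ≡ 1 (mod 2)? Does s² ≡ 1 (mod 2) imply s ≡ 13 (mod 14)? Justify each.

Only the forward implication holds.

Converse. This fails: take s = 1. Then 1² = 1 ≡ 1 (mod 2), yet 1 ≡ 1 (mod 14), not 13.

Forward direction. Suppose s ≡ 13 (mod 14). Then s² ≡ 13² = 169 (mod 14), and since 2 ∣ 14, also s² ≡ 1 (mod 2).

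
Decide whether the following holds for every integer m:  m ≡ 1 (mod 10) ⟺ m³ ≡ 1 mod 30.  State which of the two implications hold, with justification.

Only the converse holds.

Converse. The residues r modulo 30 with r³ ≡ 1 (mod 30) are exactly {1}, and each is ≡ 1 (mod 10).

Forward direction. This fails: take m = 11. Then 11 ≡ 1 (mod 10), but 11³ = 1331 ≡ 11 (mod 30), not 1.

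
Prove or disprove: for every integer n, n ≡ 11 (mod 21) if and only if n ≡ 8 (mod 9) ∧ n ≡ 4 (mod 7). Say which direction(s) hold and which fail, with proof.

Only the reverse direction holds.

Converse. If n ≡ 8 (mod 9) and n ≡ 4 (mod 7), then by the Chinese remainder theorem n ≡ 53 (mod 63). Since 53 ≡ 11 (mod 21) and 21 ∣ 63, we get n ≡ 11 (mod 21).

Forward direction. This fails: n = 32 gives 32 ≡ 11 (mod 21) but 32 ≡ 5 (mod 9), so the conjunction on the right does not hold.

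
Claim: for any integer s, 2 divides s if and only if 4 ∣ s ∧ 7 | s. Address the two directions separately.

The forward direction fails; the converse holds.

(⟹) This fails: take s = 2. Certainly 2 ∣ 2, but 4 ∤ 2.

(⟸) Suppose 4 ∣ s and 7 ∣ s. Any common multiple of 4 and 7 is a multiple of their lcm; here gcd(4, 7) = 1, so lcm(4, 7) = 4·7 = 28, so 28 ∣ s. Since 2 ∣ 28, it follows that 2 ∣ s.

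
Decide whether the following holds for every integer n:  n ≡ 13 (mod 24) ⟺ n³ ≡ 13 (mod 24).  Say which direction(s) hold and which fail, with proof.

The biconditional holds.

(←) Suppose n³ ≡ 13 (mod 24). The only residue r in {0, …, 23} with r³ ≡ 13 (mod 24) is r = 13, so n ≡ 13 (mod 24).

(→) Suppose n ≡ 13 (mod 24). Write n = 24j + 13. Then (24j + 13)³ = 13824j³ + 22464j² + 12168j + 2197 = 24(576j³ + 936j² + 507j + 91) + 13, so n³ ≡ 13 (mod 24).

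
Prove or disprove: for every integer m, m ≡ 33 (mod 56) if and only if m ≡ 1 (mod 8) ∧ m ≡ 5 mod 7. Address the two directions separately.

Both directions hold; the statement is true.

Forward direction. Suppose m ≡ 33 (mod 56); write m = 56j + 33. Since 8 ∣ 56, reducing mod 8 gives m ≡ 33 ≡ 1 (mod 8); since 7 ∣ 56, reducing mod 7 gives m ≡ 33 ≡ 5 (mod 7).

Converse. If m ≡ 1 (mod 8) and m ≡ 5 (mod 7), then by the Chinese remainder theorem m ≡ 33 (mod 56). This is exactly m ≡ 33 (mod 56).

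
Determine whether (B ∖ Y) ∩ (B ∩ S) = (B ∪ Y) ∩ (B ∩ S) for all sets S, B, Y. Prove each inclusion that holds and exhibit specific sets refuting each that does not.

Forward inclusion. Let x ∈ (B ∖ Y) ∩ (B ∩ S). Then x ∈ S ∩ B and x ∉ Y, from which x ∈ (B ∪ Y) ∩ (B ∩ S).

Reverse inclusion. This inclusion fails. Take S = {1}, B = {1}, Y = {1}; then 1 ∈ (B ∪ Y) ∩ (B ∩ S) but 1 ∉ (B ∖ Y) ∩ (B ∩ S).

(⊆) holds; (⊇) fails.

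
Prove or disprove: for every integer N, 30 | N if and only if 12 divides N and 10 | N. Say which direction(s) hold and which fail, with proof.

The forward direction fails; the converse holds.

(⟹) This fails: take N = 30. Certainly 30 ∣ 30, but 12 ∤ 30.

(⟸) Suppose 12 ∣ N and 10 ∣ N. Any common multiple of 12 and 10 is a multiple of their lcm; here lcm(12, 10) = 12·10/gcd(12, 10) = 120/2 = 60, so 60 ∣ N. Since 30 ∣ 60, it follows that 30 ∣ N.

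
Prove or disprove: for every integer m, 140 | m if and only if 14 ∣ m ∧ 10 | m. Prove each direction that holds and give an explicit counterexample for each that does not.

(→) If 140 ∣ m, write m = 140q. Since 140 = 10·14, m = 14·(10q), so 14 ∣ m; and since 140 = 14·10, m = 10·(14q), so 10 ∣ m.

(←) This fails: take m = 70. Both 14 ∣ 70 and 10 ∣ 70, yet 70 is not a multiple of 140 (since 70 = 0·140 + 70), so 140 ∤ 70.

The forward direction holds; the converse fails.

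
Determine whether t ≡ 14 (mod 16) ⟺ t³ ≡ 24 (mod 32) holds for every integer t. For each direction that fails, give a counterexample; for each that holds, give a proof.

(⇒) Suppose t ≡ 14 (mod 16). Working modulo 32, t ∈ {14, 30}; for each such r, r³ ≡ 24 (mod 32).

(⇐) This fails: take t = 6. Then 6³ = 216 ≡ 24 (mod 32), yet 6 ≡ 6 (mod 16), not 14.

Only the forward direction holds.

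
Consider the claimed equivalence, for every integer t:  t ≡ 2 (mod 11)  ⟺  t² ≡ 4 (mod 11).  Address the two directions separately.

Forward direction. Suppose t ≡ 2 (mod 11). Write t = 11j + 2. Then (11j + 2)² = 121j² + 44j + 4 = 11(11j² + 4j) + 4, so t² ≡ 4 (mod 11).

Converse. This fails: take t = 9. Then 9² = 81 ≡ 4 (mod 11), yet 9 ≡ 9 (mod 11), not 2.

Only the forward implication holds.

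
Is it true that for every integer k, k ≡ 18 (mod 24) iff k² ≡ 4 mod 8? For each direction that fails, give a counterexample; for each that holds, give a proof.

Not equivalent: only (⇒) holds.

(⇒) Suppose k ≡ 18 (mod 24). Then k² ≡ 18² = 324 (mod 24), and since 8 ∣ 24, also k² ≡ 4 (mod 8).

(⇐) This fails: take k = 2. Then 2² = 4 ≡ 4 (mod 8), yet 2 ≡ 2 (mod 24), not 18.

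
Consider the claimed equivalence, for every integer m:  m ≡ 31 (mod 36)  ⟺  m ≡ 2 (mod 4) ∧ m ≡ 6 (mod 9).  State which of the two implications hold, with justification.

(⇒) This fails: m = 31 gives 31 ≡ 31 (mod 36) but 31 ≡ 3 (mod 4), so the conjunction on the right does not hold.

(⇐) This fails: m = 6 satisfies both congruences on the right (6 ≡ 2 mod 4 and 6 ≡ 6 mod 9) yet 6 ≡ 6 (mod 36), not 31.

Neither direction holds.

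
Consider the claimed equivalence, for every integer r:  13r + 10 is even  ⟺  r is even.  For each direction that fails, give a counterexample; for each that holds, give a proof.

[⇒] Suppose 13r + 10 is even. Since 13 is odd, 13r and r have the same parity, so 13r + 10 ≡ r + 10 (mod 2). As 10 is even, 13r + 10 is even exactly when r is even. Thus r is even.

[⇐] Conversely, suppose r is even; write r = 2j. Then 13r + 10 = 13·(2j) + 10 = 2·13j + 10, which is even.

Both directions hold; the statement is true.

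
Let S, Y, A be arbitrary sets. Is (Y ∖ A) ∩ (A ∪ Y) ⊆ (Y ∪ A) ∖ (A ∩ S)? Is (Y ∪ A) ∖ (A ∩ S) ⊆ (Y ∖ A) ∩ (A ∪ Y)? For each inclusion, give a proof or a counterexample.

(⊆) holds; (⊇) fails.

(⊇) This inclusion fails. Take S = ∅, Y = ∅, A = {1}; then 1 ∈ (Y ∪ A) ∖ (A ∩ S) but 1 ∉ (Y ∖ A) ∩ (A ∪ Y).

(⊆) Let x ∈ (Y ∖ A) ∩ (A ∪ Y). Then either x ∈ Y and x ∉ S, A; or x ∈ S ∩ Y and x ∉ A. In each case x ∈ (Y ∪ A) ∖ (A ∩ S), so (Y ∖ A) ∩ (A ∪ Y) ⊆ (Y ∪ A) ∖ (A ∩ S).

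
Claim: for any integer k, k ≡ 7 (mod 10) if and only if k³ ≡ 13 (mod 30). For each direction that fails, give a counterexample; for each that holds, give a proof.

(⇒) fails; (⇐) holds.

Forward direction. This fails: take k = 17. Then 17 ≡ 7 (mod 10), but 17³ = 4913 ≡ 23 (mod 30), not 13.

Converse. The residues r modulo 30 with r³ ≡ 13 (mod 30) are exactly {7}, and each is ≡ 7 (mod 10).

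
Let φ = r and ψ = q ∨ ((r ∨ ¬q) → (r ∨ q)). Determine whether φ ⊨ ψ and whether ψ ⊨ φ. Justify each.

(⇒) Assume the antecedent. If q is true, q ∨ ((r ∨ ¬q) → (r ∨ q)) reduces to true regardless of the other variables. If q is false, the antecedent forces (q = F, r = T), and q ∨ ((r ∨ ¬q) → (r ∨ q)) holds there. Either way q ∨ ((r ∨ ¬q) → (r ∨ q)) holds.

(⇐) This fails. Under q = T, r = F, the left side is false but the right side is true.

Only the forward direction holds.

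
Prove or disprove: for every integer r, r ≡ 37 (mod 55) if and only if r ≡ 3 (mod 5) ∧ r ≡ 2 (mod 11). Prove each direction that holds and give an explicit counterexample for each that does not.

(⇒) fails and (⇐) fails.

(→) This fails: r = 37 gives 37 ≡ 37 (mod 55) but 37 ≡ 2 (mod 5), so the conjunction on the right does not hold.

(←) This fails: r = 13 satisfies both congruences on the right (13 ≡ 3 mod 5 and 13 ≡ 2 mod 11) yet 13 ≡ 13 (mod 55), not 37.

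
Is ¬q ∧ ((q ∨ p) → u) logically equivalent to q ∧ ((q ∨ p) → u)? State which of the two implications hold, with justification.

Both directions fail.

(→) This fails. Under p = F, q = F, u = F, the left side is true but the right side is false.

(←) This fails. Under p = F, q = T, u = T, the left side is false but the right side is true.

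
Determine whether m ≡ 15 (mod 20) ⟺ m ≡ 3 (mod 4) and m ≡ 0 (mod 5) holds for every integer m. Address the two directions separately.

Equivalent; both directions hold.

(←) If m ≡ 3 (mod 4) and m ≡ 0 (mod 5), then by the Chinese remainder theorem m ≡ 15 (mod 20). This is exactly m ≡ 15 (mod 20).

(→) Suppose m ≡ 15 (mod 20); write m = 20j + 15. Since 4 ∣ 20, reducing mod 4 gives m ≡ 15 ≡ 3 (mod 4); since 5 ∣ 20, reducing mod 5 gives m ≡ 15 ≡ 0 (mod 5).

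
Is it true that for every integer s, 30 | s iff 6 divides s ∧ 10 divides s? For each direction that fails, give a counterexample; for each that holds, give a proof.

Forward direction. If 30 ∣ s, write s = 30q. Since 30 = 5·6, s = 6·(5q), so 6 ∣ s; and since 30 = 3·10, s = 10·(3q), so 10 ∣ s.

Converse. Suppose 6 ∣ s and 10 ∣ s. Any common multiple of 6 and 10 is a multiple of their lcm; here lcm(6, 10) = 6·10/gcd(6, 10) = 60/2 = 30, so 30 ∣ s.

Both directions hold; the statement is true.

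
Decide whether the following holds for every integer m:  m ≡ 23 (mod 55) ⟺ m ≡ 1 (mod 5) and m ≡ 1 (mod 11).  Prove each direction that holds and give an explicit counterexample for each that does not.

Neither direction holds.

Forward direction. This fails: m = 23 gives 23 ≡ 23 (mod 55) but 23 ≡ 3 (mod 5), so the conjunction on the right does not hold.

Converse. This fails: m = 1 satisfies both congruences on the right (1 ≡ 1 mod 5 and 1 ≡ 1 mod 11) yet 1 ≡ 1 (mod 55), not 23.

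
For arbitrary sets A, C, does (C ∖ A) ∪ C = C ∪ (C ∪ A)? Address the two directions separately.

(⊆) holds; (⊇) fails.

Forward inclusion. Let x ∈ (C ∖ A) ∪ C. Then either x ∈ C and x ∉ A; or x ∈ A ∩ C. In each case x ∈ C ∪ (C ∪ A), so (C ∖ A) ∪ C ⊆ C ∪ (C ∪ A).

Reverse inclusion. This inclusion fails. Take A = {1}, C = ∅; then 1 ∈ C ∪ (C ∪ A) but 1 ∉ (C ∖ A) ∪ C.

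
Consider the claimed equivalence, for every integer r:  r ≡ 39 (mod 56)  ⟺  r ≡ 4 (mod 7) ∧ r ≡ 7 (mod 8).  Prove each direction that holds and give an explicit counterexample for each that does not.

Equivalent; both directions hold.

(⇒) Suppose r ≡ 39 (mod 56); write r = 56j + 39. Since 7 ∣ 56, reducing mod 7 gives r ≡ 39 ≡ 4 (mod 7); since 8 ∣ 56, reducing mod 8 gives r ≡ 39 ≡ 7 (mod 8).

(⇐) Conversely, if r ≡ 4 (mod 7) and r ≡ 7 (mod 8), then by the Chinese remainder theorem r ≡ 39 (mod 56). This is exactly r ≡ 39 (mod 56).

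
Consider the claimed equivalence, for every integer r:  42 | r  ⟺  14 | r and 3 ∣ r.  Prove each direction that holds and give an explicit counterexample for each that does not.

(→) If 42 ∣ r, write r = 42q. Since 42 = 3·14, r = 14·(3q), so 14 ∣ r; and since 42 = 14·3, r = 3·(14q), so 3 ∣ r.

(←) Suppose 14 ∣ r and 3 ∣ r. Any common multiple of 14 and 3 is a multiple of their lcm; here gcd(14, 3) = 1, so lcm(14, 3) = 14·3 = 42, so 42 ∣ r.

Equivalent; both directions hold.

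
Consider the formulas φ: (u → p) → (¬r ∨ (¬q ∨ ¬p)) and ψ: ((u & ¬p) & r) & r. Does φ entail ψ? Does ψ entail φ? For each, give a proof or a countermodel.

[⇐] Assume the antecedent. If r is true, the antecedent forces (r = T, u = T, q = F, p = F) or (r = T, u = T, q = T, p = F), and (u → p) → (¬r ∨ (¬q ∨ ¬p)) holds there. If r is false, the antecedent cannot hold. Either way (u → p) → (¬r ∨ (¬q ∨ ¬p)) holds.

[⇒] This fails. Under r = F, u = F, q = F, p = F, the left side is true but the right side is false.

Only the reverse direction holds.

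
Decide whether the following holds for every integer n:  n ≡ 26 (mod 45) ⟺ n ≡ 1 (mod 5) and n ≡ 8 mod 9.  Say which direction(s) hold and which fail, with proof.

Equivalent; both directions hold.

Converse. If n ≡ 1 (mod 5) and n ≡ 8 (mod 9), then by the Chinese remainder theorem n ≡ 26 (mod 45). This is exactly n ≡ 26 (mod 45).

Forward direction. Suppose n ≡ 26 (mod 45); write n = 45j + 26. Since 5 ∣ 45, reducing mod 5 gives n ≡ 26 ≡ 1 (mod 5); since 9 ∣ 45, reducing mod 9 gives n ≡ 26 ≡ 8 (mod 9).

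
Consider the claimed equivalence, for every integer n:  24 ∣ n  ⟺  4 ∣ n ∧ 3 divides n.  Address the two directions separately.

Only the forward direction holds.

(⟸) This fails: take n = 12. Both 4 ∣ 12 and 3 ∣ 12, yet 12 is not a multiple of 24 (since 12 = 0·24 + 12), so 24 ∤ 12.

(⟹) If 24 ∣ n, write n = 24q. Since 24 = 6·4, n = 4·(6q), so 4 ∣ n; and since 24 = 8·3, n = 3·(8q), so 3 ∣ n.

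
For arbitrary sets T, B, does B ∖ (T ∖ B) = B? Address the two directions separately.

(⟸) Let x ∈ B. Then either x ∈ B and x ∉ T; or x ∈ T ∩ B. In each case x ∈ B ∖ (T ∖ B), so B ⊆ B ∖ (T ∖ B).

(⟹) Let x ∈ B ∖ (T ∖ B). Then either x ∈ B and x ∉ T; or x ∈ T ∩ B. In each case x ∈ B, so B ∖ (T ∖ B) ⊆ B.

Both inclusions hold; the sets are equal.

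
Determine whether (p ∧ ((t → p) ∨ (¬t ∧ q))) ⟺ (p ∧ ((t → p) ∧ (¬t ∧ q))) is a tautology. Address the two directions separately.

The forward direction fails; the converse holds.

Forward direction. This fails. Under q = F, p = T, t = F, the left side is true but the right side is false.

Converse. Assume the antecedent. If q is true, the antecedent forces (q = T, p = T, t = F), and p ∧ ((t → p) ∨ (¬t ∧ q)) holds there. If q is false, the antecedent cannot hold. Either way p ∧ ((t → p) ∨ (¬t ∧ q)) holds.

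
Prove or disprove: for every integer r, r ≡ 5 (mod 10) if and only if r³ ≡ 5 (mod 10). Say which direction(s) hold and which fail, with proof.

Equivalent; both directions hold.

(←) Suppose r³ ≡ 5 (mod 10). The only residue r in {0, …, 9} with r³ ≡ 5 (mod 10) is r = 5, so r ≡ 5 (mod 10).

(→) Suppose r ≡ 5 (mod 10). Write r = 10j + 5. Then (10j + 5)³ = 1000j³ + 1500j² + 750j + 125 = 10(100j³ + 150j² + 75j + 12) + 5, so r³ ≡ 5 (mod 10).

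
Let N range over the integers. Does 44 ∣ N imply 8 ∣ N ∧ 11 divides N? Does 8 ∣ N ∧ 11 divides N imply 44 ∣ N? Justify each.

Converse. Suppose 8 ∣ N and 11 ∣ N. Any common multiple of 8 and 11 is a multiple of their lcm; here gcd(8, 11) = 1, so lcm(8, 11) = 8·11 = 88, so 88 ∣ N. Since 44 ∣ 88, it follows that 44 ∣ N.

Forward direction. This fails: take N = 44. Certainly 44 ∣ 44, but 8 ∤ 44.

Only the converse holds.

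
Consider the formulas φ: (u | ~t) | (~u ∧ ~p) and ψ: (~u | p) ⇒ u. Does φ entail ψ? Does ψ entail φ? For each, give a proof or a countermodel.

Forward direction. This fails. Under p = F, u = F, t = F, the left side is true but the right side is false.

Converse. Assume the antecedent. If p is true, the antecedent forces (p = T, u = T, t = F) or (p = T, u = T, t = T), and (u | ~t) | (~u ∧ ~p) holds there. If p is false, (u | ~t) | (~u ∧ ~p) reduces to true regardless of the other variables. Either way (u | ~t) | (~u ∧ ~p) holds.

(⇒) fails; (⇐) holds.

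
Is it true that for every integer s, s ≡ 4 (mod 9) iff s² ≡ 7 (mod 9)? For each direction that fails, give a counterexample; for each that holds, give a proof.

Forward direction. Suppose s ≡ 4 (mod 9). Write s = 9j + 4. Then (9j + 4)² = 81j² + 72j + 16 = 9(9j² + 8j + 1) + 7, so s² ≡ 7 (mod 9).

Converse. This fails: take s = 5. Then 5² = 25 ≡ 7 (mod 9), yet 5 ≡ 5 (mod 9), not 4.

The forward direction holds; the converse fails.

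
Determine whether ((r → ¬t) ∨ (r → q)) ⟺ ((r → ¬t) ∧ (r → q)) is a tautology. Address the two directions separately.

Only the reverse direction holds.

(⇒) This fails. Under r = T, q = F, t = F, the left side is true but the right side is false.

(⇐) Assume the antecedent. If r is true, the antecedent forces (r = T, q = T, t = F), and (r → ¬t) ∨ (r → q) holds there. If r is false, (r → ¬t) ∨ (r → q) reduces to true regardless of the other variables. Either way (r → ¬t) ∨ (r → q) holds.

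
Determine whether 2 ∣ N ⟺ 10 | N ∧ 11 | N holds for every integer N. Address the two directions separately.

(←) Suppose 10 ∣ N and 11 ∣ N. Any common multiple of 10 and 11 is a multiple of their lcm; here gcd(10, 11) = 1, so lcm(10, 11) = 10·11 = 110, so 110 ∣ N. Since 2 ∣ 110, it follows that 2 ∣ N.

(→) This fails: take N = 2. Certainly 2 ∣ 2, but 10 ∤ 2.

(⇒) fails; (⇐) holds.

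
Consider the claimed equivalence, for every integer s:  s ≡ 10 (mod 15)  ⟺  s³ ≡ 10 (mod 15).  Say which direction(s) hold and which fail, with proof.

Both directions hold; the statement is true.

[⇐] Suppose s³ ≡ 10 (mod 15). The only residue r in {0, …, 14} with r³ ≡ 10 (mod 15) is r = 10, so s ≡ 10 (mod 15).

[⇒] Suppose s ≡ 10 (mod 15). Write s = 15j + 10. Then (15j + 10)³ = 3375j³ + 6750j² + 4500j + 1000 = 15(225j³ + 450j² + 300j + 66) + 10, so s³ ≡ 10 (mod 15).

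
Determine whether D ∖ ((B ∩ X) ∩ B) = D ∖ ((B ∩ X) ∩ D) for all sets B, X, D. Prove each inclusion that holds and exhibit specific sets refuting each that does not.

(⟹) Let x ∈ D ∖ ((B ∩ X) ∩ B). Then either x ∈ D and x ∉ B, X; or x ∈ B ∩ D and x ∉ X; or x ∈ X ∩ D and x ∉ B. In each case x ∈ D ∖ ((B ∩ X) ∩ D), so D ∖ ((B ∩ X) ∩ B) ⊆ D ∖ ((B ∩ X) ∩ D).

(⟸) Let x ∈ D ∖ ((B ∩ X) ∩ D). Then either x ∈ D and x ∉ B, X; or x ∈ B ∩ D and x ∉ X; or x ∈ X ∩ D and x ∉ B. In each case x ∈ D ∖ ((B ∩ X) ∩ B), so D ∖ ((B ∩ X) ∩ D) ⊆ D ∖ ((B ∩ X) ∩ B).

Both inclusions hold.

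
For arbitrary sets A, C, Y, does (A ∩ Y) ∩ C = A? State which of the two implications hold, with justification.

Only the forward inclusion holds.

(⊆) Let x ∈ (A ∩ Y) ∩ C. Then x ∈ A ∩ C ∩ Y, from which x ∈ A.

(⊇) This inclusion fails. Take A = {1}, C = ∅, Y = ∅; then 1 ∈ A but 1 ∉ (A ∩ Y) ∩ C.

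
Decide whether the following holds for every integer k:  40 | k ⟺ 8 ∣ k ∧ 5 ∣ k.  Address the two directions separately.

Both implications hold.

(←) Suppose 8 ∣ k and 5 ∣ k. Any common multiple of 8 and 5 is a multiple of their lcm; here gcd(8, 5) = 1, so lcm(8, 5) = 8·5 = 40, so 40 ∣ k.

(→) If 40 ∣ k, write k = 40q. Since 40 = 5·8, k = 8·(5q), so 8 ∣ k; and since 40 = 8·5, k = 5·(8q), so 5 ∣ k.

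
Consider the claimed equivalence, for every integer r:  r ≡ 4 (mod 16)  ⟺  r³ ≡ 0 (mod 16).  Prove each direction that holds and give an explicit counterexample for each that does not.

(⇒) holds; (⇐) fails.

[⇒] Suppose r ≡ 4 (mod 16). Write r = 16j + 4. Then (16j + 4)³ = 4096j³ + 3072j² + 768j + 64 = 16(256j³ + 192j² + 48j + 4) + 0, so r³ ≡ 0 (mod 16).

[⇐] This fails: take r = 0. Then 0³ = 0 ≡ 0 (mod 16), yet 0 ≡ 0 (mod 16), not 4.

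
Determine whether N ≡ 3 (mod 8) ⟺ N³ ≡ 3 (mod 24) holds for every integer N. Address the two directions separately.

Not equivalent: only (⇐) holds.

Converse. The residues r modulo 24 with r³ ≡ 3 (mod 24) are exactly {3}, and each is ≡ 3 (mod 8).

Forward direction. This fails: take N = 11. Then 11 ≡ 3 (mod 8), but 11³ = 1331 ≡ 11 (mod 24), not 3.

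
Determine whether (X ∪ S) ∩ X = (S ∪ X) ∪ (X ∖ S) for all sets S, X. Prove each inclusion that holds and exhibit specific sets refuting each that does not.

Only the forward inclusion holds.

(⟹) Let x ∈ (X ∪ S) ∩ X. Then either x ∈ X and x ∉ S; or x ∈ S ∩ X. In each case x ∈ (S ∪ X) ∪ (X ∖ S), so (X ∪ S) ∩ X ⊆ (S ∪ X) ∪ (X ∖ S).

(⟸) This inclusion fails. Take S = {1}, X = ∅; then 1 ∈ (S ∪ X) ∪ (X ∖ S) but 1 ∉ (X ∪ S) ∩ X.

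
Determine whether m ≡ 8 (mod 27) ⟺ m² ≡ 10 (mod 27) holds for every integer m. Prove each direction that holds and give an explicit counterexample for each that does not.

(⇒) holds; (⇐) fails.

[⇒] Suppose m ≡ 8 (mod 27). Write m = 27j + 8. Then (27j + 8)² = 729j² + 432j + 64 = 27(27j² + 16j + 2) + 10, so m² ≡ 10 (mod 27).

[⇐] This fails: take m = 19. Then 19² = 361 ≡ 10 (mod 27), yet 19 ≡ 19 (mod 27), not 8.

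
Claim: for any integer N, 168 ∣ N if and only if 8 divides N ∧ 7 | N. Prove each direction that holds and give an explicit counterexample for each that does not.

Only the forward direction holds.

(→) If 168 ∣ N, write N = 168q. Since 168 = 21·8, N = 8·(21q), so 8 ∣ N; and since 168 = 24·7, N = 7·(24q), so 7 ∣ N.

(←) This fails: take N = 56. Both 8 ∣ 56 and 7 ∣ 56, yet 56 is not a multiple of 168 (since 56 = 0·168 + 56), so 168 ∤ 56.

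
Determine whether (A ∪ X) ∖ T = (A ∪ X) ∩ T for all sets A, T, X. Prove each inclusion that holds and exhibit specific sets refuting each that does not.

Both inclusions fail.

(⟹) This inclusion fails. Take A = {1}, T = ∅, X = ∅; then 1 ∈ (A ∪ X) ∖ T but 1 ∉ (A ∪ X) ∩ T.

(⟸) This inclusion fails. Take A = {1}, T = {1}, X = ∅; then 1 ∈ (A ∪ X) ∩ T but 1 ∉ (A ∪ X) ∖ T.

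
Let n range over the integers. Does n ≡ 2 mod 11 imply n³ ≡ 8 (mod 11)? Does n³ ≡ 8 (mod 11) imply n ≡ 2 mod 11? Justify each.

Equivalent; both directions hold.

(⟹) Suppose n ≡ 2 mod 11. Write n = 11j + 2. Then (11j + 2)³ = 1331j³ + 726j² + 132j + 8 = 11(121j³ + 66j² + 12j) + 8, so n³ ≡ 8 (mod 11).

(⟸) For the converse, argue contrapositively. If n ≢ 2 (mod 11), then n is congruent to one of 0, 1, 3, 4, 5, 6, 7, 8, 9, 10 modulo 11, and these give n³ ≡ 0, 1, 5, 9, 4, 7, 2, 6, 3, 10 respectively — never 8.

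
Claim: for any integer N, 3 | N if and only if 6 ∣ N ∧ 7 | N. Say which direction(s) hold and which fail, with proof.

(→) This fails: take N = 3. Certainly 3 ∣ 3, but 6 ∤ 3.

(←) Suppose 6 ∣ N and 7 ∣ N. Any common multiple of 6 and 7 is a multiple of their lcm; here gcd(6, 7) = 1, so lcm(6, 7) = 6·7 = 42, so 42 ∣ N. Since 3 ∣ 42, it follows that 3 ∣ N.

(⇒) fails; (⇐) holds.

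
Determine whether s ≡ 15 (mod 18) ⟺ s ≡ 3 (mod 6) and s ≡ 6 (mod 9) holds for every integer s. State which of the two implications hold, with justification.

(⇒) Suppose s ≡ 15 (mod 18); write s = 18j + 15. Since 6 ∣ 18, reducing mod 6 gives s ≡ 15 ≡ 3 (mod 6); since 9 ∣ 18, reducing mod 9 gives s ≡ 15 ≡ 6 (mod 9).

(⇐) Conversely, if s ≡ 3 (mod 6) and s ≡ 6 (mod 9), then by the Chinese remainder theorem s ≡ 15 (mod 18). This is exactly s ≡ 15 (mod 18).

Both implications hold.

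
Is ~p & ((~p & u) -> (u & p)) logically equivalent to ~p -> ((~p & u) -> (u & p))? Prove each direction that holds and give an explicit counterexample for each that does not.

The forward direction holds; the converse fails.

(⟹) Assume the antecedent. If u is true, the antecedent cannot hold. If u is false, ~p -> ((~p & u) -> (u & p)) reduces to true regardless of the other variables. Either way ~p -> ((~p & u) -> (u & p)) holds.

(⟸) This fails. Under u = F, p = T, the left side is false but the right side is true.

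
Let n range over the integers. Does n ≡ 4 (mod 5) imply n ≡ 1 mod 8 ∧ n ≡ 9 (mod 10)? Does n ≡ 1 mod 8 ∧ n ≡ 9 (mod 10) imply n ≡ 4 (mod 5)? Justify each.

(⟹) This fails: n = 34 gives 34 ≡ 4 (mod 5) but 34 ≡ 2 (mod 8), so the conjunction on the right does not hold.

(⟸) Conversely, if n ≡ 1 (mod 8) and n ≡ 9 (mod 10), then by the Chinese remainder theorem n ≡ 9 (mod 40). Since 9 ≡ 4 (mod 5) and 5 ∣ 40, we get n ≡ 4 (mod 5).

Only the converse holds.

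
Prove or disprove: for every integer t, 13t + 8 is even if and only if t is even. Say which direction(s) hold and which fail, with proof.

Converse. Suppose t is even; write t = 2j. Then 13t + 8 = 13·(2j) + 8 = 2·13j + 8, which is even.

Forward direction. Suppose 13t + 8 is even. Since 13 is odd, 13t and t have the same parity, so 13t + 8 ≡ t + 8 (mod 2). As 8 is even, 13t + 8 is even exactly when t is even. Thus t is even.

Both implications hold.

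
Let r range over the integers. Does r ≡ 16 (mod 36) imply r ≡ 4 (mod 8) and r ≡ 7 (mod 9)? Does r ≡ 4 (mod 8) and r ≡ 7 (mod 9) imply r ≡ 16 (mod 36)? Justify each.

The forward direction fails; the converse holds.

(⟹) This fails: r = 16 gives 16 ≡ 16 (mod 36) but 16 ≡ 0 (mod 8), so the conjunction on the right does not hold.

(⟸) Conversely, if r ≡ 4 (mod 8) and r ≡ 7 (mod 9), then by the Chinese remainder theorem r ≡ 52 (mod 72). Since 52 ≡ 16 (mod 36) and 36 ∣ 72, we get r ≡ 16 (mod 36).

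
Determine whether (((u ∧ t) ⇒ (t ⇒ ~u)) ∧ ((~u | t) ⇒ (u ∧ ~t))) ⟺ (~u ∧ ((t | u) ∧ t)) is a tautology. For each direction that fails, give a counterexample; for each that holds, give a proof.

Neither implication holds.

(⇒) This fails. Under t = F, u = T, the left side is true but the right side is false.

(⇐) This fails. Under t = T, u = F, the left side is false but the right side is true.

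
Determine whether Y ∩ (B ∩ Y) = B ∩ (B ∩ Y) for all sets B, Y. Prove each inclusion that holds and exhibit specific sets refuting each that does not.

(⟹) Let x ∈ Y ∩ (B ∩ Y). Then x ∈ B ∩ Y, from which x ∈ B ∩ (B ∩ Y).

(⟸) Let x ∈ B ∩ (B ∩ Y). Then x ∈ B ∩ Y, from which x ∈ Y ∩ (B ∩ Y).

Both inclusions hold.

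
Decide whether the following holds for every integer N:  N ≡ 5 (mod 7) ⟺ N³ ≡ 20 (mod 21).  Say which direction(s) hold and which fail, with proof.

(⇒) This fails: take N = 12. Then 12 ≡ 5 (mod 7), but 12³ = 1728 ≡ 6 (mod 21), not 20.

(⇐) This fails: take N = 17. Then 17³ = 4913 ≡ 20 (mod 21), yet 17 ≡ 3 (mod 7), not 5.

Both directions fail.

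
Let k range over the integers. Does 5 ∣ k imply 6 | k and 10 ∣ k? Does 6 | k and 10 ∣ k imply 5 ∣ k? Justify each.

[⇐] Suppose 6 ∣ k and 10 ∣ k. Any common multiple of 6 and 10 is a multiple of their lcm; here lcm(6, 10) = 6·10/gcd(6, 10) = 60/2 = 30, so 30 ∣ k. Since 5 ∣ 30, it follows that 5 ∣ k.

[⇒] This fails: take k = 5. Certainly 5 ∣ 5, but 6 ∤ 5.

(⇒) fails; (⇐) holds.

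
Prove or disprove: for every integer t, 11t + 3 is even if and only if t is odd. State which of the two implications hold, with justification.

Both directions hold.

(→) Suppose 11t + 3 is even. Since 11 is odd, 11t and t have the same parity, so 11t + 3 ≡ t + 3 (mod 2). As 3 is odd, 11t + 3 is even exactly when t is odd. Thus t is odd.

(←) Conversely, suppose t is odd; write t = 2j + 1. Then 11t + 3 = 11·(2j + 1) + 3 = 2·11j + 14, which is even.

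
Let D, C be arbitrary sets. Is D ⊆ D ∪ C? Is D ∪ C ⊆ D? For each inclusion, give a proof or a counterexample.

Forward inclusion. Let x ∈ D. Then either x ∈ D and x ∉ C; or x ∈ D ∩ C. In each case x ∈ D ∪ C, so D ⊆ D ∪ C.

Reverse inclusion. This inclusion fails. Take D = ∅, C = {1}; then 1 ∈ D ∪ C but 1 ∉ D.

The sets are not equal: only the forward inclusion holds.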